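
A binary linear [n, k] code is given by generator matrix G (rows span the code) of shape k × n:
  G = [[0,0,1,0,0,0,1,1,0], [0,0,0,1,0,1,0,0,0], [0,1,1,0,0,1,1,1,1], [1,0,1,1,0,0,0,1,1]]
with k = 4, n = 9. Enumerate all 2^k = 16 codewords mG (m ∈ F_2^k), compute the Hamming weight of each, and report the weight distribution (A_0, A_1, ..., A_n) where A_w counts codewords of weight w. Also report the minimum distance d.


Weight distribution: A_0 = 1, A_2 = 1, A_3 = 4, A_4 = 3, A_5 = 4, A_6 = 3. Minimum distance d = 2.

Enumerate all 2^4 = 16 messages m ∈ F_2^4.
For each, compute codeword c = mG in F_2^9, then tally its weight.
  m = 0000 → c = 000000000, weight = 0.
  m = 1000 → c = 001000110, weight = 3.
  m = 0100 → c = 000101000, weight = 2.
  m = 1100 → c = 001101110, weight = 5.
  m = 0010 → c = 011001111, weight = 6.
  m = 1010 → c = 010001001, weight = 3.
  m = 0110 → c = 011100111, weight = 6.
  m = 1110 → c = 010100001, weight = 3.
  m = 0001 → c = 101100011, weight = 5.
  m = 1001 → c = 100100101, weight = 4.
  m = 0101 → c = 101001011, weight = 5.
  m = 1101 → c = 100001101, weight = 4.
  m = 0011 → c = 110101100, weight = 5.
  m = 1011 → c = 111101010, weight = 6.
  m = 0111 → c = 110000100, weight = 3.
  m = 1111 → c = 111000010, weight = 4.
Tally weights:
  weight 0: 1 codewords.
  weight 2: 1 codewords.
  weight 3: 4 codewords.
  weight 4: 3 codewords.
  weight 5: 4 codewords.
  weight 6: 3 codewords.
Minimum distance d = smallest w > 0 with A_w > 0 = 2.
Sanity: Σ A_w = 16 = 2^4 = 16 ✓.


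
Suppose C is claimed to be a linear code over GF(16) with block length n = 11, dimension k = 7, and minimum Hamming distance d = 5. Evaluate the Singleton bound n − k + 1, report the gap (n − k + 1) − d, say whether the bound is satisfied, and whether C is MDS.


Singleton RHS = n − k + 1 = 5, slack = 0, bound satisfied, MDS.

Singleton bound: d ≤ n − k + 1.
Here n = 11, k = 7, so n − k + 1 = 5.
Given d = 5, check d ≤ 5: YES.
Slack = (n − k + 1) − d = 0.
The code is MDS (slack = 0).
Description: the claimed parameters are [11, 7, 5]_16; such a code would be MDS (meets Singleton bound).


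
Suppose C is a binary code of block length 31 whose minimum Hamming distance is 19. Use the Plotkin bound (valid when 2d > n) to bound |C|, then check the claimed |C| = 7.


Plotkin bound M ≤ 4; given |C| = 7 > bound (violated).

Check applicability: 2d = 38, n = 31.
2d − n = 7 > 0, so Plotkin applies.
Compute d/(2d−n) = 19/7 ≈ 2.7143.
⌊d/(2d−n)⌋ = 2.
Plotkin bound: M ≤ 2·2 = 4.
Given |C| = 7, check: VIOLATED.
This |C| is above the Plotkin bound, so no binary code with n = 31, d = 19 and 7 codewords exists.


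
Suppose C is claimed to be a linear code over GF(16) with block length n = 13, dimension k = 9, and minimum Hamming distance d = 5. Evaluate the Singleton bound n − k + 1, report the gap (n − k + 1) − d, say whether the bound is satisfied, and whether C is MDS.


Singleton RHS = n − k + 1 = 5, slack = 0, bound satisfied, MDS.

Singleton bound: d ≤ n − k + 1.
Here n = 13, k = 9, so n − k + 1 = 5.
Given d = 5, check d ≤ 5: YES.
Slack = (n − k + 1) − d = 0.
The code is MDS (slack = 0).
Description: the claimed parameters are [13, 9, 5]_16; such a code would be MDS (meets Singleton bound).


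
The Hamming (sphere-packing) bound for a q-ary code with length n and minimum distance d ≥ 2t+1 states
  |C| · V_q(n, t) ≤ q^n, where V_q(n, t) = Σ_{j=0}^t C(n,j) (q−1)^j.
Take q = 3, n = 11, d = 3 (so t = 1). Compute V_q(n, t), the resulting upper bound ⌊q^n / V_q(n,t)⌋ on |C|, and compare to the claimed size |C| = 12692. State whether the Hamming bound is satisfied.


V_q(n, t) = 23, q^n = 177147, Hamming bound = 7702, |C| = 12692 > bound (violated).

Step 1: Compute V_q(n, t) = Σ_{j=0}^1 C(n, j) (q−1)^j.
  j = 0: C(11,0)·(2)^0 = 1·1 = 1.
  j = 1: C(11,1)·(2)^1 = 11·2 = 22.
  V_q(n, t) = 1 + 22 = 23.
Step 2: q^n = 3^11 = 177147.
Step 3: Hamming bound ⌊q^n / V_q(n,t)⌋ = ⌊177147/23⌋ = 7702.
Step 4: Compare |C| = 12692 to 7702: violated.
The claimed |C| lies above the Hamming bound, so no 3-ary code of length 11 with d ≥ 3 can have 12692 codewords.


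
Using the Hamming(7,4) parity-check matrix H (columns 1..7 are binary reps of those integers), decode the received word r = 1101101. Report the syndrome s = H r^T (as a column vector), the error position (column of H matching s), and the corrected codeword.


s = (1, 0, 1)^T, error position = 5, corrected codeword c = 1101001

Compute s = H r^T mod 2 one row at a time:
  s_1 = 1 + 1 + 0 + 1 = 3 ≡ 1 (mod 2).
  s_2 = 1 + 0 + 0 + 1 = 2 ≡ 0 (mod 2).
  s_3 = 1 + 0 + 1 + 1 = 3 ≡ 1 (mod 2).
s = (1, 0, 1)^T — this equals column 5 of H (binary 101), so error is at position 5.
Correct: flip bit 5 of r = 1101101 to get c = 1101001.


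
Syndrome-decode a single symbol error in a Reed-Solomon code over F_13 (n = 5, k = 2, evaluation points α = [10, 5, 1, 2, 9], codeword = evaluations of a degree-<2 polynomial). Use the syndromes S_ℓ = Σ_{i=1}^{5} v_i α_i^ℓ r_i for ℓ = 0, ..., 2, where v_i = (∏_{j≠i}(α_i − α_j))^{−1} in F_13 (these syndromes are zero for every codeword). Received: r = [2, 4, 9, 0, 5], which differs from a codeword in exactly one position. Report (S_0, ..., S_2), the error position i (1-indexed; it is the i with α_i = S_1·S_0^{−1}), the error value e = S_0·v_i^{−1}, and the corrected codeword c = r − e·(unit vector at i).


S = (3, 3, 3), error at position 3, error magnitude e = 6, c = [2, 4, 3, 0, 5].

Step 1: column multipliers v_i = (∏_{j≠i}(α_i − α_j))^{−1} mod 13.
  i = 1 (α = 10): (10−5)(10−1)(10−2)(10−9) = 5·9·8·1 = 360 ≡ 9, so v_1 = 9^{−1} = 3 (mod 13).
  i = 2 (α = 5): (5−10)(5−1)(5−2)(5−9) = (−5)·4·3·(−4) = 240 ≡ 6, so v_2 = 6^{−1} = 11 (mod 13).
  i = 3 (α = 1): (1−10)(1−5)(1−2)(1−9) = (−9)·(−4)·(−1)·(−8) = 288 ≡ 2, so v_3 = 2^{−1} = 7 (mod 13).
  i = 4 (α = 2): (2−10)(2−5)(2−1)(2−9) = (−8)·(−3)·1·(−7) = −168 ≡ 1, so v_4 = 1^{−1} = 1 (mod 13).
  i = 5 (α = 9): (9−10)(9−5)(9−1)(9−2) = (−1)·4·8·7 = −224 ≡ 10, so v_5 = 10^{−1} = 4 (mod 13).
  v = [3, 11, 7, 1, 4].
Step 2: syndromes of r = [2, 4, 9, 0, 5] (all sums mod 13).
  S_0 = Σ v_i r_i = 3·2 + 11·4 + 7·9 + 1·0 + 4·5 = 133 ≡ 3.
  S_1 = Σ v_i α_i r_i = 3·10·2 + 11·5·4 + 7·1·9 + 1·2·0 + 4·9·5 = 523 ≡ 3.
  α_i^2 mod 13 = [9, 12, 1, 4, 3].
  S_2 = Σ v_i α_i^2 r_i = 3·9·2 + 11·12·4 + 7·1·9 + 1·4·0 + 4·3·5 = 705 ≡ 3.
  S = (3, 3, 3) ≠ 0, so r is not a codeword (an error is present).
Step 3: locate the error. For a single error e at position i, S_ℓ = v_i·e·α_i^ℓ, so α_err = S_1/S_0.
  S_0^{−1} = 3^{−1} = 9 (mod 13), so α_err = 3·9 = 27 ≡ 1 = α_3. Error position i = 3.
  Consistency check: S_2/S_1 = 3·9 = 27 ≡ 1 = α_err ✓ (single-error assumption holds).
Step 4: error magnitude e = S_0/v_3 = S_0·∏_{j≠3}(α_3 − α_j) = 3·2 = 6 ≡ 6 (mod 13).
Step 5: correct position 3: c_3 = r_3 − e = 9 − 6 ≡ 3 (mod 13). Hence c = [2, 4, 3, 0, 5].
  Check: interpolating c through the α_i gives m(x) = 6 + 10·x (degree < 2) with m(α_i) = c_i for every i, so c is indeed a codeword.


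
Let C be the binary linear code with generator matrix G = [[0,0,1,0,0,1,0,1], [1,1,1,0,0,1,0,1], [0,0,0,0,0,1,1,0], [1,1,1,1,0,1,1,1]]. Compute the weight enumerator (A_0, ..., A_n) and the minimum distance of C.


Weight distribution: A_0 = 1, A_2 = 4, A_3 = 3, A_4 = 3, A_5 = 4, A_7 = 1. Minimum distance d = 2.

Enumerate all 2^4 = 16 messages m ∈ F_2^4.
For each, compute codeword c = mG in F_2^8, then tally its weight.
  m = 0000 → c = 00000000, weight = 0.
  m = 1000 → c = 00100101, weight = 3.
  m = 0100 → c = 11100101, weight = 5.
  m = 1100 → c = 11000000, weight = 2.
  m = 0010 → c = 00000110, weight = 2.
  m = 1010 → c = 00100011, weight = 3.
  m = 0110 → c = 11100011, weight = 5.
  m = 1110 → c = 11000110, weight = 4.
  m = 0001 → c = 11110111, weight = 7.
  m = 1001 → c = 11010010, weight = 4.
  m = 0101 → c = 00010010, weight = 2.
  m = 1101 → c = 00110111, weight = 5.
  m = 0011 → c = 11110001, weight = 5.
  m = 1011 → c = 11010100, weight = 4.
  m = 0111 → c = 00010100, weight = 2.
  m = 1111 → c = 00110001, weight = 3.
Tally weights:
  weight 0: 1 codewords.
  weight 2: 4 codewords.
  weight 3: 3 codewords.
  weight 4: 3 codewords.
  weight 5: 4 codewords.
  weight 7: 1 codewords.
Minimum distance d = smallest w > 0 with A_w > 0 = 2.
Sanity: Σ A_w = 16 = 2^4 = 16 ✓.


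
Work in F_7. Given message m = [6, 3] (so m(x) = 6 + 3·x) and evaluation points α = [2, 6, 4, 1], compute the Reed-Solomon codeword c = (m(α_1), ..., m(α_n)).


c = [5, 3, 4, 2]

Message polynomial: m(x) = 6 + 3·x (mod 7).
For each evaluation point α_i, compute m(α_i) mod 7:
  α_1 = 2: Horner steps 3 → 5, so m(2) = 5.
  α_2 = 6: Horner steps 3 → 3, so m(6) = 3.
  α_3 = 4: Horner steps 3 → 4, so m(4) = 4.
  α_4 = 1: Horner steps 3 → 2, so m(1) = 2.
Codeword c = [5, 3, 4, 2] ∈ F_7^4.


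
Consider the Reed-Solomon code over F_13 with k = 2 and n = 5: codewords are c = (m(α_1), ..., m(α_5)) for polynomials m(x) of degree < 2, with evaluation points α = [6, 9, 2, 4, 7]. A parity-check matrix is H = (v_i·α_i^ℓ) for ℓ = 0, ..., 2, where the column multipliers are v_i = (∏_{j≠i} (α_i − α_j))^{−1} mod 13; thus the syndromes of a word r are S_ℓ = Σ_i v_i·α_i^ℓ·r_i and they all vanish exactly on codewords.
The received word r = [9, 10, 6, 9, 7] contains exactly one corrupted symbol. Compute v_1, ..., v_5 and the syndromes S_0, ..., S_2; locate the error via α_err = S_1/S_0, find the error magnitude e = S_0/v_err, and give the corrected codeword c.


S = (8, 9, 2), error at position 1, error magnitude e = 10, c = [12, 10, 6, 9, 7].

Step 1: column multipliers v_i = (∏_{j≠i}(α_i − α_j))^{−1} mod 13.
  i = 1 (α = 6): (6−9)(6−2)(6−4)(6−7) = (−3)·4·2·(−1) = 24 ≡ 11, so v_1 = 11^{−1} = 6 (mod 13).
  i = 2 (α = 9): (9−6)(9−2)(9−4)(9−7) = 3·7·5·2 = 210 ≡ 2, so v_2 = 2^{−1} = 7 (mod 13).
  i = 3 (α = 2): (2−6)(2−9)(2−4)(2−7) = (−4)·(−7)·(−2)·(−5) = 280 ≡ 7, so v_3 = 7^{−1} = 2 (mod 13).
  i = 4 (α = 4): (4−6)(4−9)(4−2)(4−7) = (−2)·(−5)·2·(−3) = −60 ≡ 5, so v_4 = 5^{−1} = 8 (mod 13).
  i = 5 (α = 7): (7−6)(7−9)(7−2)(7−4) = 1·(−2)·5·3 = −30 ≡ 9, so v_5 = 9^{−1} = 3 (mod 13).
  v = [6, 7, 2, 8, 3].
Step 2: syndromes of r = [9, 10, 6, 9, 7] (all sums mod 13).
  S_0 = Σ v_i r_i = 6·9 + 7·10 + 2·6 + 8·9 + 3·7 = 229 ≡ 8.
  S_1 = Σ v_i α_i r_i = 6·6·9 + 7·9·10 + 2·2·6 + 8·4·9 + 3·7·7 = 1413 ≡ 9.
  α_i^2 mod 13 = [10, 3, 4, 3, 10].
  S_2 = Σ v_i α_i^2 r_i = 6·10·9 + 7·3·10 + 2·4·6 + 8·3·9 + 3·10·7 = 1224 ≡ 2.
  S = (8, 9, 2) ≠ 0, so r is not a codeword (an error is present).
Step 3: locate the error. For a single error e at position i, S_ℓ = v_i·e·α_i^ℓ, so α_err = S_1/S_0.
  S_0^{−1} = 8^{−1} = 5 (mod 13), so α_err = 9·5 = 45 ≡ 6 = α_1. Error position i = 1.
  Consistency check: S_2/S_1 = 2·3 = 6 ≡ 6 = α_err ✓ (single-error assumption holds).
Step 4: error magnitude e = S_0/v_1 = S_0·∏_{j≠1}(α_1 − α_j) = 8·11 = 88 ≡ 10 (mod 13).
Step 5: correct position 1: c_1 = r_1 − e = 9 − 10 ≡ 12 (mod 13). Hence c = [12, 10, 6, 9, 7].
  Check: interpolating c through the α_i gives m(x) = 3 + 8·x (degree < 2) with m(α_i) = c_i for every i, so c is indeed a codeword.


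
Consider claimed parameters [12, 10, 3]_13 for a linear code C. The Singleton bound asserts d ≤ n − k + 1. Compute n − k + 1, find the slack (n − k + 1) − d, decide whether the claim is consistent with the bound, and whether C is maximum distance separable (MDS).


Singleton RHS = n − k + 1 = 3, slack = 0, bound satisfied, MDS.

Singleton bound: d ≤ n − k + 1.
Here n = 12, k = 10, so n − k + 1 = 3.
Given d = 3, check d ≤ 3: YES.
Slack = (n − k + 1) − d = 0.
The code is MDS (slack = 0).
Description: the claimed parameters are [12, 10, 3]_13; such a code would be MDS (meets Singleton bound).


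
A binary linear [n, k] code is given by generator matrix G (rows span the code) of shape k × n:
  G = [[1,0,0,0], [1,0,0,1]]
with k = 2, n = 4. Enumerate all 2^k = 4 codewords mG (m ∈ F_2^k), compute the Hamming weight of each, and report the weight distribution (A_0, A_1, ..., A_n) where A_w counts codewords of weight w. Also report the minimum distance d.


Weight distribution: A_0 = 1, A_1 = 2, A_2 = 1. Minimum distance d = 1.

Enumerate all 2^2 = 4 messages m ∈ F_2^2.
For each, compute codeword c = mG in F_2^4, then tally its weight.
  m = 00 → c = 0000, weight = 0.
  m = 10 → c = 1000, weight = 1.
  m = 01 → c = 1001, weight = 2.
  m = 11 → c = 0001, weight = 1.
Tally weights:
  weight 0: 1 codewords.
  weight 1: 2 codewords.
  weight 2: 1 codewords.
Minimum distance d = smallest w > 0 with A_w > 0 = 1.
Sanity: Σ A_w = 4 = 2^2 = 4 ✓.


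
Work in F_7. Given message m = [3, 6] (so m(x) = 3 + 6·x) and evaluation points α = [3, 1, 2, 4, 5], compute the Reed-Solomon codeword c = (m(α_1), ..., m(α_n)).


c = [0, 2, 1, 6, 5]

Message polynomial: m(x) = 3 + 6·x (mod 7).
For each evaluation point α_i, compute m(α_i) mod 7:
  α_1 = 3: Horner steps 6 → 0, so m(3) = 0.
  α_2 = 1: Horner steps 6 → 2, so m(1) = 2.
  α_3 = 2: Horner steps 6 → 1, so m(2) = 1.
  α_4 = 4: Horner steps 6 → 6, so m(4) = 6.
  α_5 = 5: Horner steps 6 → 5, so m(5) = 5.
Codeword c = [0, 2, 1, 6, 5] ∈ F_7^5.


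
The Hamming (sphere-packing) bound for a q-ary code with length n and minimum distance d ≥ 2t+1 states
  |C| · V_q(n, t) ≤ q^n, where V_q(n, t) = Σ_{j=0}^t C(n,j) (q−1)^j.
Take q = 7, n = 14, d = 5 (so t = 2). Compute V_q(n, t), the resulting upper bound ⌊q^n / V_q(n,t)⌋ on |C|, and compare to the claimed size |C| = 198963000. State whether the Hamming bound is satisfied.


V_q(n, t) = 3361, q^n = 678223072849, Hamming bound = 201792047, |C| = 198963000 ≤ bound (satisfied).

Step 1: Compute V_q(n, t) = Σ_{j=0}^2 C(n, j) (q−1)^j.
  j = 0: C(14,0)·(6)^0 = 1·1 = 1.
  j = 1: C(14,1)·(6)^1 = 14·6 = 84.
  j = 2: C(14,2)·(6)^2 = 91·36 = 3276.
  V_q(n, t) = 1 + 84 + 3276 = 3361.
Step 2: q^n = 7^14 = 678223072849.
Step 3: Hamming bound ⌊q^n / V_q(n,t)⌋ = ⌊678223072849/3361⌋ = 201792047.
Step 4: Compare |C| = 198963000 to 201792047: satisfied.
The claimed |C| lies below the Hamming bound.


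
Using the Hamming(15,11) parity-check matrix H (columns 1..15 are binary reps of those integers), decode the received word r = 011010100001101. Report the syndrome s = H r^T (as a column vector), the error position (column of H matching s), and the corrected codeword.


s = (1, 1, 0, 1)^T, error position = 13, corrected codeword c = 011010100001001

Compute s = H r^T mod 2 one row at a time:
  s_1 = 0 + 0 + 0 + 0 + 1 + 1 + 0 + 1 = 3 ≡ 1 (mod 2).
  s_2 = 0 + 1 + 0 + 1 + 1 + 1 + 0 + 1 = 5 ≡ 1 (mod 2).
  s_3 = 1 + 1 + 0 + 1 + 0 + 0 + 0 + 1 = 4 ≡ 0 (mod 2).
  s_4 = 0 + 1 + 1 + 1 + 0 + 0 + 1 + 1 = 5 ≡ 1 (mod 2).
s = (1, 1, 0, 1)^T — this equals column 13 of H (binary 1101), so error is at position 13.
Correct: flip bit 13 of r = 011010100001101 to get c = 011010100001001.


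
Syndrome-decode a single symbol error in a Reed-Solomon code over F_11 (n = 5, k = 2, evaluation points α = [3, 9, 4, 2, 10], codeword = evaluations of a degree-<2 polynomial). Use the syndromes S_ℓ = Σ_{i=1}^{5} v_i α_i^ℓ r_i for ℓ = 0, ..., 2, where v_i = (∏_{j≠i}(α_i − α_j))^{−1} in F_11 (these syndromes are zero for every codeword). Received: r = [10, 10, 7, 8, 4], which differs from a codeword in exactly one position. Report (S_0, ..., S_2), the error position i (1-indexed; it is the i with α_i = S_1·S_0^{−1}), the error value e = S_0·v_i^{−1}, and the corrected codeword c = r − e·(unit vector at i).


S = (4, 1, 3), error at position 1, error magnitude e = 8, c = [2, 10, 7, 8, 4].

Step 1: column multipliers v_i = (∏_{j≠i}(α_i − α_j))^{−1} mod 11.
  i = 1 (α = 3): (3−9)(3−4)(3−2)(3−10) = (−6)·(−1)·1·(−7) = −42 ≡ 2, so v_1 = 2^{−1} = 6 (mod 11).
  i = 2 (α = 9): (9−3)(9−4)(9−2)(9−10) = 6·5·7·(−1) = −210 ≡ 10, so v_2 = 10^{−1} = 10 (mod 11).
  i = 3 (α = 4): (4−3)(4−9)(4−2)(4−10) = 1·(−5)·2·(−6) = 60 ≡ 5, so v_3 = 5^{−1} = 9 (mod 11).
  i = 4 (α = 2): (2−3)(2−9)(2−4)(2−10) = (−1)·(−7)·(−2)·(−8) = 112 ≡ 2, so v_4 = 2^{−1} = 6 (mod 11).
  i = 5 (α = 10): (10−3)(10−9)(10−4)(10−2) = 7·1·6·8 = 336 ≡ 6, so v_5 = 6^{−1} = 2 (mod 11).
  v = [6, 10, 9, 6, 2].
Step 2: syndromes of r = [10, 10, 7, 8, 4] (all sums mod 11).
  S_0 = Σ v_i r_i = 6·10 + 10·10 + 9·7 + 6·8 + 2·4 = 279 ≡ 4.
  S_1 = Σ v_i α_i r_i = 6·3·10 + 10·9·10 + 9·4·7 + 6·2·8 + 2·10·4 = 1508 ≡ 1.
  α_i^2 mod 11 = [9, 4, 5, 4, 1].
  S_2 = Σ v_i α_i^2 r_i = 6·9·10 + 10·4·10 + 9·5·7 + 6·4·8 + 2·1·4 = 1455 ≡ 3.
  S = (4, 1, 3) ≠ 0, so r is not a codeword (an error is present).
Step 3: locate the error. For a single error e at position i, S_ℓ = v_i·e·α_i^ℓ, so α_err = S_1/S_0.
  S_0^{−1} = 4^{−1} = 3 (mod 11), so α_err = 1·3 = 3 ≡ 3 = α_1. Error position i = 1.
  Consistency check: S_2/S_1 = 3·1 = 3 ≡ 3 = α_err ✓ (single-error assumption holds).
Step 4: error magnitude e = S_0/v_1 = S_0·∏_{j≠1}(α_1 − α_j) = 4·2 = 8 ≡ 8 (mod 11).
Step 5: correct position 1: c_1 = r_1 − e = 10 − 8 ≡ 2 (mod 11). Hence c = [2, 10, 7, 8, 4].
  Check: interpolating c through the α_i gives m(x) = 9 + 5·x (degree < 2) with m(α_i) = c_i for every i, so c is indeed a codeword.


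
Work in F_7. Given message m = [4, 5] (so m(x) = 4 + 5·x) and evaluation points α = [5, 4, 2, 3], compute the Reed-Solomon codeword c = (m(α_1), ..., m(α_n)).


c = [1, 3, 0, 5]

Message polynomial: m(x) = 4 + 5·x (mod 7).
For each evaluation point α_i, compute m(α_i) mod 7:
  α_1 = 5: Horner steps 5 → 1, so m(5) = 1.
  α_2 = 4: Horner steps 5 → 3, so m(4) = 3.
  α_3 = 2: Horner steps 5 → 0, so m(2) = 0.
  α_4 = 3: Horner steps 5 → 5, so m(3) = 5.
Codeword c = [1, 3, 0, 5] ∈ F_7^4.


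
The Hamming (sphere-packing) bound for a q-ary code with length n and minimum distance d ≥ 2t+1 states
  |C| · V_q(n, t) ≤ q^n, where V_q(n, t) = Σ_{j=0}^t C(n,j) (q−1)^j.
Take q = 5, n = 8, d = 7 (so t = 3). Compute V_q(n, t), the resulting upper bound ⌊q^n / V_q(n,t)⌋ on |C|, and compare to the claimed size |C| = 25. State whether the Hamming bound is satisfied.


V_q(n, t) = 4065, q^n = 390625, Hamming bound = 96, |C| = 25 ≤ bound (satisfied).

Step 1: Compute V_q(n, t) = Σ_{j=0}^3 C(n, j) (q−1)^j.
  j = 0: C(8,0)·(4)^0 = 1·1 = 1.
  j = 1: C(8,1)·(4)^1 = 8·4 = 32.
  j = 2: C(8,2)·(4)^2 = 28·16 = 448.
  j = 3: C(8,3)·(4)^3 = 56·64 = 3584.
  V_q(n, t) = 1 + 32 + 448 + 3584 = 4065.
Step 2: q^n = 5^8 = 390625.
Step 3: Hamming bound ⌊q^n / V_q(n,t)⌋ = ⌊390625/4065⌋ = 96.
Step 4: Compare |C| = 25 to 96: satisfied.
The claimed |C| lies below the Hamming bound.


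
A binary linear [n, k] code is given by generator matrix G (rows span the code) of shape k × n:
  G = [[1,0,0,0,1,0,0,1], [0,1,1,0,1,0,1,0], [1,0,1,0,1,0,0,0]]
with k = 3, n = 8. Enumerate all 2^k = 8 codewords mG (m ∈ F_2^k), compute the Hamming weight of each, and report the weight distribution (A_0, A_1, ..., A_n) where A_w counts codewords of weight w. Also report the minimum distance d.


Weight distribution: A_0 = 1, A_2 = 1, A_3 = 3, A_4 = 2, A_5 = 1. Minimum distance d = 2.

Enumerate all 2^3 = 8 messages m ∈ F_2^3.
For each, compute codeword c = mG in F_2^8, then tally its weight.
  m = 000 → c = 00000000, weight = 0.
  m = 100 → c = 10001001, weight = 3.
  m = 010 → c = 01101010, weight = 4.
  m = 110 → c = 11100011, weight = 5.
  m = 001 → c = 10101000, weight = 3.
  m = 101 → c = 00100001, weight = 2.
  m = 011 → c = 11000010, weight = 3.
  m = 111 → c = 01001011, weight = 4.
Tally weights:
  weight 0: 1 codewords.
  weight 2: 1 codewords.
  weight 3: 3 codewords.
  weight 4: 2 codewords.
  weight 5: 1 codewords.
Minimum distance d = smallest w > 0 with A_w > 0 = 2.
Sanity: Σ A_w = 8 = 2^3 = 8 ✓.


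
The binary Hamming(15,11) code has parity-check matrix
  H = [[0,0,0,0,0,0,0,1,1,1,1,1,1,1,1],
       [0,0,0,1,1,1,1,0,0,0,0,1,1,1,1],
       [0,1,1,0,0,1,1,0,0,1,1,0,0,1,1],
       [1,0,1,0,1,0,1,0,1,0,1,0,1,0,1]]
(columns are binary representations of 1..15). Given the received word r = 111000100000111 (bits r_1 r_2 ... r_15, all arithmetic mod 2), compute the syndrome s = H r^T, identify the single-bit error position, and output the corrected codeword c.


s = (1, 0, 1, 1)^T, error position = 11, corrected codeword c = 111000100010111

Compute s = H r^T mod 2 one row at a time:
  s_1 = 0 + 0 + 0 + 0 + 0 + 1 + 1 + 1 = 3 ≡ 1 (mod 2).
  s_2 = 0 + 0 + 0 + 1 + 0 + 1 + 1 + 1 = 4 ≡ 0 (mod 2).
  s_3 = 1 + 1 + 0 + 1 + 0 + 0 + 1 + 1 = 5 ≡ 1 (mod 2).
  s_4 = 1 + 1 + 0 + 1 + 0 + 0 + 1 + 1 = 5 ≡ 1 (mod 2).
s = (1, 0, 1, 1)^T — this equals column 11 of H (binary 1011), so error is at position 11.
Correct: flip bit 11 of r = 111000100000111 to get c = 111000100010111.


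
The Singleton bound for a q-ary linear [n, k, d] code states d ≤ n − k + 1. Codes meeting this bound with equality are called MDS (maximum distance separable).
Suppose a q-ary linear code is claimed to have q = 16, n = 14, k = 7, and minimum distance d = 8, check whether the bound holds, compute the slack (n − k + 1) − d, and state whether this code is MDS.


Singleton RHS = n − k + 1 = 8, slack = 0, bound satisfied, MDS.

Singleton bound: d ≤ n − k + 1.
Here n = 14, k = 7, so n − k + 1 = 8.
Given d = 8, check d ≤ 8: YES.
Slack = (n − k + 1) − d = 0.
The code is MDS (slack = 0).
Description: the claimed parameters are [14, 7, 8]_16; such a code would be MDS (meets Singleton bound).


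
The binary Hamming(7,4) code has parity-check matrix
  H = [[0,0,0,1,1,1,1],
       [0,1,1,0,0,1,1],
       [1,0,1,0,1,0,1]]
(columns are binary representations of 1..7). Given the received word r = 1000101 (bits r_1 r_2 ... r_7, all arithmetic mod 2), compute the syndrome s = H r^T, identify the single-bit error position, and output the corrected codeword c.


s = (0, 1, 1)^T, error position = 3, corrected codeword c = 1010101

Compute s = H r^T mod 2 one row at a time:
  s_1 = 0 + 1 + 0 + 1 = 2 ≡ 0 (mod 2).
  s_2 = 0 + 0 + 0 + 1 = 1 ≡ 1 (mod 2).
  s_3 = 1 + 0 + 1 + 1 = 3 ≡ 1 (mod 2).
s = (0, 1, 1)^T — this equals column 3 of H (binary 011), so error is at position 3.
Correct: flip bit 3 of r = 1000101 to get c = 1010101.


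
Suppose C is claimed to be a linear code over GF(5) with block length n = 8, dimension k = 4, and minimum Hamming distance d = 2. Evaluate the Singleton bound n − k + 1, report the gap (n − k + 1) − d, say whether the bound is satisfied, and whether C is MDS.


Singleton RHS = n − k + 1 = 5, slack = 3, bound satisfied, not MDS.

Singleton bound: d ≤ n − k + 1.
Here n = 8, k = 4, so n − k + 1 = 5.
Given d = 2, check d ≤ 5: YES.
Slack = (n − k + 1) − d = 3.
The code is NOT MDS (slack = 3 > 0).
Description: the claimed parameters are [8, 4, 2]_5; such a code would be non-MDS.


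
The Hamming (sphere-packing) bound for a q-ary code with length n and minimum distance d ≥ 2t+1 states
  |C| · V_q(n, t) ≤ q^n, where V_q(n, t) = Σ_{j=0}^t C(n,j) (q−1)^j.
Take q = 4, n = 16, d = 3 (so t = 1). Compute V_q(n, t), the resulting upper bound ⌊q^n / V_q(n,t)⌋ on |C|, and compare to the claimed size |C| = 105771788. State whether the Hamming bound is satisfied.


V_q(n, t) = 49, q^n = 4294967296, Hamming bound = 87652393, |C| = 105771788 > bound (violated).

Step 1: Compute V_q(n, t) = Σ_{j=0}^1 C(n, j) (q−1)^j.
  j = 0: C(16,0)·(3)^0 = 1·1 = 1.
  j = 1: C(16,1)·(3)^1 = 16·3 = 48.
  V_q(n, t) = 1 + 48 = 49.
Step 2: q^n = 4^16 = 4294967296.
Step 3: Hamming bound ⌊q^n / V_q(n,t)⌋ = ⌊4294967296/49⌋ = 87652393.
Step 4: Compare |C| = 105771788 to 87652393: violated.
The claimed |C| lies above the Hamming bound, so no 4-ary code of length 16 with d ≥ 3 can have 105771788 codewords.


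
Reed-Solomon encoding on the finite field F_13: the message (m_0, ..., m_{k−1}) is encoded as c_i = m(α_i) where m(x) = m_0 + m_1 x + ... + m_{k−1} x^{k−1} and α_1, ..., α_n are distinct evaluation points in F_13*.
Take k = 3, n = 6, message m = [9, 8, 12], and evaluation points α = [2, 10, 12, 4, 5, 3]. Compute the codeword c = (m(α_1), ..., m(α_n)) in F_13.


c = [8, 2, 0, 12, 11, 11]

Message polynomial: m(x) = 9 + 8·x + 12·x^2 (mod 13).
For each evaluation point α_i, compute m(α_i) mod 13:
  α_1 = 2: Horner steps 12 → 6 → 8, so m(2) = 8.
  α_2 = 10: Horner steps 12 → 11 → 2, so m(10) = 2.
  α_3 = 12: Horner steps 12 → 9 → 0, so m(12) = 0.
  α_4 = 4: Horner steps 12 → 4 → 12, so m(4) = 12.
  α_5 = 5: Horner steps 12 → 3 → 11, so m(5) = 11.
  α_6 = 3: Horner steps 12 → 5 → 11, so m(3) = 11.
Codeword c = [8, 2, 0, 12, 11, 11] ∈ F_13^6.


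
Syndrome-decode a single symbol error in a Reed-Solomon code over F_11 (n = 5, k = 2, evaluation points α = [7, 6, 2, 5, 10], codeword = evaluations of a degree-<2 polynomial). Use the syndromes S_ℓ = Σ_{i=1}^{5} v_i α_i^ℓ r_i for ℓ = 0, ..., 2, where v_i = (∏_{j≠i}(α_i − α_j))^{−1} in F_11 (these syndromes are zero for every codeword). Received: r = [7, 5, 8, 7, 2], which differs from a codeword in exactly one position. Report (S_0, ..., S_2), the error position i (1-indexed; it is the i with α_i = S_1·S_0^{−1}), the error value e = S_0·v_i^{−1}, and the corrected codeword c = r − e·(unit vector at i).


S = (5, 3, 4), error at position 4, error magnitude e = 4, c = [7, 5, 8, 3, 2].

Step 1: column multipliers v_i = (∏_{j≠i}(α_i − α_j))^{−1} mod 11.
  i = 1 (α = 7): (7−6)(7−2)(7−5)(7−10) = 1·5·2·(−3) = −30 ≡ 3, so v_1 = 3^{−1} = 4 (mod 11).
  i = 2 (α = 6): (6−7)(6−2)(6−5)(6−10) = (−1)·4·1·(−4) = 16 ≡ 5, so v_2 = 5^{−1} = 9 (mod 11).
  i = 3 (α = 2): (2−7)(2−6)(2−5)(2−10) = (−5)·(−4)·(−3)·(−8) = 480 ≡ 7, so v_3 = 7^{−1} = 8 (mod 11).
  i = 4 (α = 5): (5−7)(5−6)(5−2)(5−10) = (−2)·(−1)·3·(−5) = −30 ≡ 3, so v_4 = 3^{−1} = 4 (mod 11).
  i = 5 (α = 10): (10−7)(10−6)(10−2)(10−5) = 3·4·8·5 = 480 ≡ 7, so v_5 = 7^{−1} = 8 (mod 11).
  v = [4, 9, 8, 4, 8].
Step 2: syndromes of r = [7, 5, 8, 7, 2] (all sums mod 11).
  S_0 = Σ v_i r_i = 4·7 + 9·5 + 8·8 + 4·7 + 8·2 = 181 ≡ 5.
  S_1 = Σ v_i α_i r_i = 4·7·7 + 9·6·5 + 8·2·8 + 4·5·7 + 8·10·2 = 894 ≡ 3.
  α_i^2 mod 11 = [5, 3, 4, 3, 1].
  S_2 = Σ v_i α_i^2 r_i = 4·5·7 + 9·3·5 + 8·4·8 + 4·3·7 + 8·1·2 = 631 ≡ 4.
  S = (5, 3, 4) ≠ 0, so r is not a codeword (an error is present).
Step 3: locate the error. For a single error e at position i, S_ℓ = v_i·e·α_i^ℓ, so α_err = S_1/S_0.
  S_0^{−1} = 5^{−1} = 9 (mod 11), so α_err = 3·9 = 27 ≡ 5 = α_4. Error position i = 4.
  Consistency check: S_2/S_1 = 4·4 = 16 ≡ 5 = α_err ✓ (single-error assumption holds).
Step 4: error magnitude e = S_0/v_4 = S_0·∏_{j≠4}(α_4 − α_j) = 5·3 = 15 ≡ 4 (mod 11).
Step 5: correct position 4: c_4 = r_4 − e = 7 − 4 ≡ 3 (mod 11). Hence c = [7, 5, 8, 3, 2].
  Check: interpolating c through the α_i gives m(x) = 4 + 2·x (degree < 2) with m(α_i) = c_i for every i, so c is indeed a codeword.


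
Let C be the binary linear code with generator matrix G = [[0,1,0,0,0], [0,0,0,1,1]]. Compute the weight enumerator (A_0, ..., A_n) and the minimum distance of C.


Weight distribution: A_0 = 1, A_1 = 1, A_2 = 1, A_3 = 1. Minimum distance d = 1.

Enumerate all 2^2 = 4 messages m ∈ F_2^2.
For each, compute codeword c = mG in F_2^5, then tally its weight.
  m = 00 → c = 00000, weight = 0.
  m = 10 → c = 01000, weight = 1.
  m = 01 → c = 00011, weight = 2.
  m = 11 → c = 01011, weight = 3.
Tally weights:
  weight 0: 1 codewords.
  weight 1: 1 codewords.
  weight 2: 1 codewords.
  weight 3: 1 codewords.
Minimum distance d = smallest w > 0 with A_w > 0 = 1.
Sanity: Σ A_w = 4 = 2^2 = 4 ✓.


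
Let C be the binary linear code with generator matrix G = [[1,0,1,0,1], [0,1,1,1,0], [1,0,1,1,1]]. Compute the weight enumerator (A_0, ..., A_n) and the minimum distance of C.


Weight distribution: A_0 = 1, A_1 = 1, A_2 = 1, A_3 = 3, A_4 = 2. Minimum distance d = 1.

Enumerate all 2^3 = 8 messages m ∈ F_2^3.
For each, compute codeword c = mG in F_2^5, then tally its weight.
  m = 000 → c = 00000, weight = 0.
  m = 100 → c = 10101, weight = 3.
  m = 010 → c = 01110, weight = 3.
  m = 110 → c = 11011, weight = 4.
  m = 001 → c = 10111, weight = 4.
  m = 101 → c = 00010, weight = 1.
  m = 011 → c = 11001, weight = 3.
  m = 111 → c = 01100, weight = 2.
Tally weights:
  weight 0: 1 codewords.
  weight 1: 1 codewords.
  weight 2: 1 codewords.
  weight 3: 3 codewords.
  weight 4: 2 codewords.
Minimum distance d = smallest w > 0 with A_w > 0 = 1.
Sanity: Σ A_w = 8 = 2^3 = 8 ✓.


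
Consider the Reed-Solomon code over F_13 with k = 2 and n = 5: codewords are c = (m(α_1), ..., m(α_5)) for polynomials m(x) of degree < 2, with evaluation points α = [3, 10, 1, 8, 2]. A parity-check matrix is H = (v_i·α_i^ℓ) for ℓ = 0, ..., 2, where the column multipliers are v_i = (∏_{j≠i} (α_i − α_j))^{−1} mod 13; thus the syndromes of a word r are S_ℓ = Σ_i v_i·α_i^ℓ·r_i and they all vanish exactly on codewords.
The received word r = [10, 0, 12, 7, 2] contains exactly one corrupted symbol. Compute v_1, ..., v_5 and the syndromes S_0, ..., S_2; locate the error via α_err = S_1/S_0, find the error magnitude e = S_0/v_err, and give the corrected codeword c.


S = (1, 3, 9), error at position 1, error magnitude e = 5, c = [5, 0, 12, 7, 2].

Step 1: column multipliers v_i = (∏_{j≠i}(α_i − α_j))^{−1} mod 13.
  i = 1 (α = 3): (3−10)(3−1)(3−8)(3−2) = (−7)·2·(−5)·1 = 70 ≡ 5, so v_1 = 5^{−1} = 8 (mod 13).
  i = 2 (α = 10): (10−3)(10−1)(10−8)(10−2) = 7·9·2·8 = 1008 ≡ 7, so v_2 = 7^{−1} = 2 (mod 13).
  i = 3 (α = 1): (1−3)(1−10)(1−8)(1−2) = (−2)·(−9)·(−7)·(−1) = 126 ≡ 9, so v_3 = 9^{−1} = 3 (mod 13).
  i = 4 (α = 8): (8−3)(8−10)(8−1)(8−2) = 5·(−2)·7·6 = −420 ≡ 9, so v_4 = 9^{−1} = 3 (mod 13).
  i = 5 (α = 2): (2−3)(2−10)(2−1)(2−8) = (−1)·(−8)·1·(−6) = −48 ≡ 4, so v_5 = 4^{−1} = 10 (mod 13).
  v = [8, 2, 3, 3, 10].
Step 2: syndromes of r = [10, 0, 12, 7, 2] (all sums mod 13).
  S_0 = Σ v_i r_i = 8·10 + 2·0 + 3·12 + 3·7 + 10·2 = 157 ≡ 1.
  S_1 = Σ v_i α_i r_i = 8·3·10 + 2·10·0 + 3·1·12 + 3·8·7 + 10·2·2 = 484 ≡ 3.
  α_i^2 mod 13 = [9, 9, 1, 12, 4].
  S_2 = Σ v_i α_i^2 r_i = 8·9·10 + 2·9·0 + 3·1·12 + 3·12·7 + 10·4·2 = 1088 ≡ 9.
  S = (1, 3, 9) ≠ 0, so r is not a codeword (an error is present).
Step 3: locate the error. For a single error e at position i, S_ℓ = v_i·e·α_i^ℓ, so α_err = S_1/S_0.
  S_0^{−1} = 1^{−1} = 1 (mod 13), so α_err = 3·1 = 3 ≡ 3 = α_1. Error position i = 1.
  Consistency check: S_2/S_1 = 9·9 = 81 ≡ 3 = α_err ✓ (single-error assumption holds).
Step 4: error magnitude e = S_0/v_1 = S_0·∏_{j≠1}(α_1 − α_j) = 1·5 = 5 ≡ 5 (mod 13).
Step 5: correct position 1: c_1 = r_1 − e = 10 − 5 ≡ 5 (mod 13). Hence c = [5, 0, 12, 7, 2].
  Check: interpolating c through the α_i gives m(x) = 9 + 3·x (degree < 2) with m(α_i) = c_i for every i, so c is indeed a codeword.


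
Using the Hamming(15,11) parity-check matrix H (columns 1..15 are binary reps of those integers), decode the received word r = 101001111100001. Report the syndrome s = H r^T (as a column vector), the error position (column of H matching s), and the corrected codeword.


s = (0, 1, 1, 1)^T, error position = 7, corrected codeword c = 101001011100001

Compute s = H r^T mod 2 one row at a time:
  s_1 = 1 + 1 + 1 + 0 + 0 + 0 + 0 + 1 = 4 ≡ 0 (mod 2).
  s_2 = 0 + 0 + 1 + 1 + 0 + 0 + 0 + 1 = 3 ≡ 1 (mod 2).
  s_3 = 0 + 1 + 1 + 1 + 1 + 0 + 0 + 1 = 5 ≡ 1 (mod 2).
  s_4 = 1 + 1 + 0 + 1 + 1 + 0 + 0 + 1 = 5 ≡ 1 (mod 2).
s = (0, 1, 1, 1)^T — this equals column 7 of H (binary 0111), so error is at position 7.
Correct: flip bit 7 of r = 101001111100001 to get c = 101001011100001.


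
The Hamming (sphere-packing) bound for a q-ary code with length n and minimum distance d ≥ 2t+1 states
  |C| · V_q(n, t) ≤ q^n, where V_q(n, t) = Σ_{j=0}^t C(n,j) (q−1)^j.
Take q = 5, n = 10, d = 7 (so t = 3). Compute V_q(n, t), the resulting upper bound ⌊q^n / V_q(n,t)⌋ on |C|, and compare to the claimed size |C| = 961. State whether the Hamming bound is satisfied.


V_q(n, t) = 8441, q^n = 9765625, Hamming bound = 1156, |C| = 961 ≤ bound (satisfied).

Step 1: Compute V_q(n, t) = Σ_{j=0}^3 C(n, j) (q−1)^j.
  j = 0: C(10,0)·(4)^0 = 1·1 = 1.
  j = 1: C(10,1)·(4)^1 = 10·4 = 40.
  j = 2: C(10,2)·(4)^2 = 45·16 = 720.
  j = 3: C(10,3)·(4)^3 = 120·64 = 7680.
  V_q(n, t) = 1 + 40 + 720 + 7680 = 8441.
Step 2: q^n = 5^10 = 9765625.
Step 3: Hamming bound ⌊q^n / V_q(n,t)⌋ = ⌊9765625/8441⌋ = 1156.
Step 4: Compare |C| = 961 to 1156: satisfied.
The claimed |C| lies below the Hamming bound.


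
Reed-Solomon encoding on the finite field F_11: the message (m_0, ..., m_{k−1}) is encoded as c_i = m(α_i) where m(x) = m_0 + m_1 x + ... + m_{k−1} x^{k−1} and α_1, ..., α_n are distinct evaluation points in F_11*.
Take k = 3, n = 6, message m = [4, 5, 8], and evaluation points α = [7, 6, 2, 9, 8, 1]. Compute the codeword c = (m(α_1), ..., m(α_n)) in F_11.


c = [2, 3, 2, 4, 6, 6]

Message polynomial: m(x) = 4 + 5·x + 8·x^2 (mod 11).
For each evaluation point α_i, compute m(α_i) mod 11:
  α_1 = 7: Horner steps 8 → 6 → 2, so m(7) = 2.
  α_2 = 6: Horner steps 8 → 9 → 3, so m(6) = 3.
  α_3 = 2: Horner steps 8 → 10 → 2, so m(2) = 2.
  α_4 = 9: Horner steps 8 → 0 → 4, so m(9) = 4.
  α_5 = 8: Horner steps 8 → 3 → 6, so m(8) = 6.
  α_6 = 1: Horner steps 8 → 2 → 6, so m(1) = 6.
Codeword c = [2, 3, 2, 4, 6, 6] ∈ F_11^6.


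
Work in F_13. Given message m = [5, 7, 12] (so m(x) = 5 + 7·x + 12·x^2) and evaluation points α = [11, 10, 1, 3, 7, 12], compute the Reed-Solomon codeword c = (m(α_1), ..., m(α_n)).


c = [0, 1, 11, 4, 5, 10]

Message polynomial: m(x) = 5 + 7·x + 12·x^2 (mod 13).
For each evaluation point α_i, compute m(α_i) mod 13:
  α_1 = 11: Horner steps 12 → 9 → 0, so m(11) = 0.
  α_2 = 10: Horner steps 12 → 10 → 1, so m(10) = 1.
  α_3 = 1: Horner steps 12 → 6 → 11, so m(1) = 11.
  α_4 = 3: Horner steps 12 → 4 → 4, so m(3) = 4.
  α_5 = 7: Horner steps 12 → 0 → 5, so m(7) = 5.
  α_6 = 12: Horner steps 12 → 8 → 10, so m(12) = 10.
Codeword c = [0, 1, 11, 4, 5, 10] ∈ F_13^6.


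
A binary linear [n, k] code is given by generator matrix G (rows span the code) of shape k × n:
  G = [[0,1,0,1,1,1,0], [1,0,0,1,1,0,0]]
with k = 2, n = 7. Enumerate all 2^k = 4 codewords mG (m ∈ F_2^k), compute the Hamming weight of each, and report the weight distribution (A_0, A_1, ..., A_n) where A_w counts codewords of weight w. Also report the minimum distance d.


Weight distribution: A_0 = 1, A_3 = 2, A_4 = 1. Minimum distance d = 3.

Enumerate all 2^2 = 4 messages m ∈ F_2^2.
For each, compute codeword c = mG in F_2^7, then tally its weight.
  m = 00 → c = 0000000, weight = 0.
  m = 10 → c = 0101110, weight = 4.
  m = 01 → c = 1001100, weight = 3.
  m = 11 → c = 1100010, weight = 3.
Tally weights:
  weight 0: 1 codewords.
  weight 3: 2 codewords.
  weight 4: 1 codewords.
Minimum distance d = smallest w > 0 with A_w > 0 = 3.
Sanity: Σ A_w = 4 = 2^2 = 4 ✓.


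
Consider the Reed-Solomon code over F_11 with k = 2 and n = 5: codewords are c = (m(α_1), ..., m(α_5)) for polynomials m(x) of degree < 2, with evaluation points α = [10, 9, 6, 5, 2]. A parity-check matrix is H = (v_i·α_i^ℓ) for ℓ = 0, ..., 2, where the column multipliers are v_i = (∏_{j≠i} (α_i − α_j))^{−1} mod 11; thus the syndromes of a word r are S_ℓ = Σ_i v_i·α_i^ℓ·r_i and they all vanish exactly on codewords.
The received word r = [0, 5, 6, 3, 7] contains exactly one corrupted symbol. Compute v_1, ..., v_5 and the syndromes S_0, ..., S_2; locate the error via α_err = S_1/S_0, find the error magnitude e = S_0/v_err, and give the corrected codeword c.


S = (2, 1, 6), error at position 3, error magnitude e = 8, c = [0, 5, 9, 3, 7].

Step 1: column multipliers v_i = (∏_{j≠i}(α_i − α_j))^{−1} mod 11.
  i = 1 (α = 10): (10−9)(10−6)(10−5)(10−2) = 1·4·5·8 = 160 ≡ 6, so v_1 = 6^{−1} = 2 (mod 11).
  i = 2 (α = 9): (9−10)(9−6)(9−5)(9−2) = (−1)·3·4·7 = −84 ≡ 4, so v_2 = 4^{−1} = 3 (mod 11).
  i = 3 (α = 6): (6−10)(6−9)(6−5)(6−2) = (−4)·(−3)·1·4 = 48 ≡ 4, so v_3 = 4^{−1} = 3 (mod 11).
  i = 4 (α = 5): (5−10)(5−9)(5−6)(5−2) = (−5)·(−4)·(−1)·3 = −60 ≡ 6, so v_4 = 6^{−1} = 2 (mod 11).
  i = 5 (α = 2): (2−10)(2−9)(2−6)(2−5) = (−8)·(−7)·(−4)·(−3) = 672 ≡ 1, so v_5 = 1^{−1} = 1 (mod 11).
  v = [2, 3, 3, 2, 1].
Step 2: syndromes of r = [0, 5, 6, 3, 7] (all sums mod 11).
  S_0 = Σ v_i r_i = 2·0 + 3·5 + 3·6 + 2·3 + 1·7 = 46 ≡ 2.
  S_1 = Σ v_i α_i r_i = 2·10·0 + 3·9·5 + 3·6·6 + 2·5·3 + 1·2·7 = 287 ≡ 1.
  α_i^2 mod 11 = [1, 4, 3, 3, 4].
  S_2 = Σ v_i α_i^2 r_i = 2·1·0 + 3·4·5 + 3·3·6 + 2·3·3 + 1·4·7 = 160 ≡ 6.
  S = (2, 1, 6) ≠ 0, so r is not a codeword (an error is present).
Step 3: locate the error. For a single error e at position i, S_ℓ = v_i·e·α_i^ℓ, so α_err = S_1/S_0.
  S_0^{−1} = 2^{−1} = 6 (mod 11), so α_err = 1·6 = 6 ≡ 6 = α_3. Error position i = 3.
  Consistency check: S_2/S_1 = 6·1 = 6 ≡ 6 = α_err ✓ (single-error assumption holds).
Step 4: error magnitude e = S_0/v_3 = S_0·∏_{j≠3}(α_3 − α_j) = 2·4 = 8 ≡ 8 (mod 11).
Step 5: correct position 3: c_3 = r_3 − e = 6 − 8 ≡ 9 (mod 11). Hence c = [0, 5, 9, 3, 7].
  Check: interpolating c through the α_i gives m(x) = 6 + 6·x (degree < 2) with m(α_i) = c_i for every i, so c is indeed a codeword.


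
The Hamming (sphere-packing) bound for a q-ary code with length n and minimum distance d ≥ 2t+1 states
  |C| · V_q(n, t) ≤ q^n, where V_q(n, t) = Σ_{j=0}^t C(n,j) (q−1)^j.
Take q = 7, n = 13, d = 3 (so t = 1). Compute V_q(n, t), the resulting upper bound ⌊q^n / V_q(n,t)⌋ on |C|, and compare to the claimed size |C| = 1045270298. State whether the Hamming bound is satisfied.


V_q(n, t) = 79, q^n = 96889010407, Hamming bound = 1226443169, |C| = 1045270298 ≤ bound (satisfied).

Step 1: Compute V_q(n, t) = Σ_{j=0}^1 C(n, j) (q−1)^j.
  j = 0: C(13,0)·(6)^0 = 1·1 = 1.
  j = 1: C(13,1)·(6)^1 = 13·6 = 78.
  V_q(n, t) = 1 + 78 = 79.
Step 2: q^n = 7^13 = 96889010407.
Step 3: Hamming bound ⌊q^n / V_q(n,t)⌋ = ⌊96889010407/79⌋ = 1226443169.
Step 4: Compare |C| = 1045270298 to 1226443169: satisfied.
The claimed |C| lies below the Hamming bound.


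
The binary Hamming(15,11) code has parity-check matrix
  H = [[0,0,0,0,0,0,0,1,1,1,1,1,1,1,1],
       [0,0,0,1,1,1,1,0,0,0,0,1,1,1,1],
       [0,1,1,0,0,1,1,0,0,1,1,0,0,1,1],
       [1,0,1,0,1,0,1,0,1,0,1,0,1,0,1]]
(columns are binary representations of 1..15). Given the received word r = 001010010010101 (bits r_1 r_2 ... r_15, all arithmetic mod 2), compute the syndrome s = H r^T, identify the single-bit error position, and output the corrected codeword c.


s = (0, 1, 1, 1)^T, error position = 7, corrected codeword c = 001010110010101

Compute s = H r^T mod 2 one row at a time:
  s_1 = 1 + 0 + 0 + 1 + 0 + 1 + 0 + 1 = 4 ≡ 0 (mod 2).
  s_2 = 0 + 1 + 0 + 0 + 0 + 1 + 0 + 1 = 3 ≡ 1 (mod 2).
  s_3 = 0 + 1 + 0 + 0 + 0 + 1 + 0 + 1 = 3 ≡ 1 (mod 2).
  s_4 = 0 + 1 + 1 + 0 + 0 + 1 + 1 + 1 = 5 ≡ 1 (mod 2).
s = (0, 1, 1, 1)^T — this equals column 7 of H (binary 0111), so error is at position 7.
Correct: flip bit 7 of r = 001010010010101 to get c = 001010110010101.
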